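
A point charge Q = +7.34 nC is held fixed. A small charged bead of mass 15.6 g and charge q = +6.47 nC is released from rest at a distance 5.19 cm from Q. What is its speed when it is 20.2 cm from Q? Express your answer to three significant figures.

0.0280 m/s

Only the electrostatic force acts, so mechanical energy is conserved: ½mv² = U₁ − U₂ = kQq(1/r₁ − 1/r₂).
U₁ − U₂ = (8.99×10⁹ N·m²/C²)(7.34×10⁻⁹ C)(6.47×10⁻⁹ C)(1/0.0519 − 1/0.202) = 6.11×10⁻⁶ J.
v = √(2·6.11×10⁻⁶/0.0156) = 0.0280 m/s.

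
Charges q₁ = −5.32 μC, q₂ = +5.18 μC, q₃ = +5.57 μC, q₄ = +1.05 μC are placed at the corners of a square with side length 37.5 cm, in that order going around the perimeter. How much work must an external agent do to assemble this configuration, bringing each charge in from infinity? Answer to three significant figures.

-0.373 J

The work to assemble the configuration equals its total potential energy, U = Σ kqᵢqⱼ/rᵢⱼ over all pairs.
The four side pairs have separation 0.375 m and the two diagonal pairs 0.530 m.
Summing all 6 pair terms gives U = -0.373 J.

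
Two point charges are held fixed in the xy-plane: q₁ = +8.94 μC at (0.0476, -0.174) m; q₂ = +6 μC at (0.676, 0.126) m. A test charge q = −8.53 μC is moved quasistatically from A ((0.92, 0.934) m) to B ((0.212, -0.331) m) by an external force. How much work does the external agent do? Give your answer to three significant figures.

-2.69 J

For quasistatic motion the external work equals the change in potential energy: W_ext = qΔV = q(V_B − V_A).
At A: distances to the source charges are 1.41 m, 0.844 m; V_A = Σ kqᵢ/rᵢ = 1.21×10⁵ V.
At B: distances to the source charges are 0.227 m, 0.651 m; V_B = Σ kqᵢ/rᵢ = 4.36×10⁵ V.
ΔV = V_B − V_A = 3.15×10⁵ V.
W_ext = qΔV = (-8.53×10⁻⁶ C)(3.15×10⁵ V) = -2.69 J.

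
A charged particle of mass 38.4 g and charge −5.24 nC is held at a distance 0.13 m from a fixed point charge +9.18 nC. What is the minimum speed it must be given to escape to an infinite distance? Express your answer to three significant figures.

0.0132 m/s

To just escape, total mechanical energy must reach zero at infinity: ½mv²_min + U = 0, so ½mv²_min = −U = |kQq|/r.
|U| = |kQq|/r = (8.99×10⁹ N·m²/C²)(9.18×10⁻⁹)(5.24×10⁻⁹)/(0.130) = 3.33×10⁻⁶ J.
v_min = √(2|U|/m) = √(2·3.33×10⁻⁶/0.0384) = 0.0132 m/s.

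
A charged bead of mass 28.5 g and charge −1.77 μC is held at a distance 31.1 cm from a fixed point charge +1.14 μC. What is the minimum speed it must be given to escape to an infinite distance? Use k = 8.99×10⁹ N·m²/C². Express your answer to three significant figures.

To just escape, total mechanical energy must reach zero at infinity: ½mv²_min + U = 0, so ½mv²_min = −U = |kQq|/r.
|U| = |kQq|/r = (8.99×10⁹ N·m²/C²)(1.14×10⁻⁶)(1.77×10⁻⁶)/(0.311) = 0.0583 J.
v_min = √(2|U|/m) = √(2·0.0583/0.0285) = 2.02 m/s.

2.02 m/s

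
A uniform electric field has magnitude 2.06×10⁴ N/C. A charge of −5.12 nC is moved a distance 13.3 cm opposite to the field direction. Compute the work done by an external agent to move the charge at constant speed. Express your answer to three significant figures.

The potential change for a displacement 13.3 cm opposite to the field direction is ΔV = +Ed = 2740 V.
W_ext = qΔV = -1.40×10⁻⁵ J.

-1.40×10⁻⁵ J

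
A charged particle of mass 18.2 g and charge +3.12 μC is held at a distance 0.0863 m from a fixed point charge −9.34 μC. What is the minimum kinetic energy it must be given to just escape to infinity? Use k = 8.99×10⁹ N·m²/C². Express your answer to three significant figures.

3.04 J

To just escape, total mechanical energy must reach zero at infinity: ½mv²_min + U = 0, so ½mv²_min = −U = |kQq|/r.
|U| = |kQq|/r = (8.99×10⁹ N·m²/C²)(9.34×10⁻⁶)(3.12×10⁻⁶)/(0.0863) = 3.04 J.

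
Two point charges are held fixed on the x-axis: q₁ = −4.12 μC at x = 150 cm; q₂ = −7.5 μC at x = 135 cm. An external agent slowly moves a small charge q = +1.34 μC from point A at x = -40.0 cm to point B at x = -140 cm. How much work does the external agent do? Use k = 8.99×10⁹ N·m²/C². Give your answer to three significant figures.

0.0278 J

For quasistatic motion the external work equals the change in potential energy: W_ext = qΔV = q(V_B − V_A).
At A: distances to the source charges are 1.90 m, 1.75 m; V_A = Σ kqᵢ/rᵢ = -5.80×10⁴ V.
At B: distances to the source charges are 2.90 m, 2.75 m; V_B = Σ kqᵢ/rᵢ = -3.73×10⁴ V.
ΔV = V_B − V_A = 2.07×10⁴ V.
W_ext = qΔV = (1.34×10⁻⁶ C)(2.07×10⁴ V) = 0.0278 J.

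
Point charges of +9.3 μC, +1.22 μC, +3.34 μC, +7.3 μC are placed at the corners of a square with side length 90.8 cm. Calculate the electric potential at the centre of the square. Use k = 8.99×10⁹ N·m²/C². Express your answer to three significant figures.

2.96×10⁵ V

Electric potential is a scalar, so the contributions from each charge add algebraically: V = Σ kqᵢ/rᵢ.
The distance from each corner to the centre is a√2/2 = 0.642 m.
V = k[(9.30×10⁻⁶)/(0.642) + (1.22×10⁻⁶)/(0.642) + (3.34×10⁻⁶)/(0.642) + (7.30×10⁻⁶)/(0.642)] = 2.96×10⁵ V.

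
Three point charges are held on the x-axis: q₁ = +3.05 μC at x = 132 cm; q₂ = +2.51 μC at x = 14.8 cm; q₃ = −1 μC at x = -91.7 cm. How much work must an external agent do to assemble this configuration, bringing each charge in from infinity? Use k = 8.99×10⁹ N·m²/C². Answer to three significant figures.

0.0253 J

The assembly work is the sum of pairwise potential energies, U = Σ_{i<j} kqᵢqⱼ/rᵢⱼ.
Pair separations: r₁₂ = 1.17 m, r₁₃ = 2.24 m, r₂₃ = 1.06 m.
U = (0.0587) + (-0.0123) + (-0.0212) = 0.0253 J.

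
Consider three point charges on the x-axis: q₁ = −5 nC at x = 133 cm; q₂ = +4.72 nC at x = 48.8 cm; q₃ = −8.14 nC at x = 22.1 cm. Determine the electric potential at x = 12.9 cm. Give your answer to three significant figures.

-715 V

Electric potential is a scalar, so the contributions from each charge add algebraically: V = Σ kqᵢ/rᵢ.
Distances from the field point to each charge: r₁ = 1.20 m, r₂ = 0.359 m, r₃ = 0.0920 m.
V = k[(-5.00×10⁻⁹)/(1.20) + (4.72×10⁻⁹)/(0.359) + (-8.14×10⁻⁹)/(0.0920)] = -715 V.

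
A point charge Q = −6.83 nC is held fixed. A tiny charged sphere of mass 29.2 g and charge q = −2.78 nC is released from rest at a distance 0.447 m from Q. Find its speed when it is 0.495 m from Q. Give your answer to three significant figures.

1.59×10⁻³ m/s

Only the electrostatic force acts, so mechanical energy is conserved: ½mv² = U₁ − U₂ = kQq(1/r₁ − 1/r₂).
U₁ − U₂ = (8.99×10⁹ N·m²/C²)(-6.83×10⁻⁹ C)(-2.78×10⁻⁹ C)(1/0.447 − 1/0.495) = 3.70×10⁻⁸ J.
v = √(2·3.70×10⁻⁸/0.0292) = 1.59×10⁻³ m/s.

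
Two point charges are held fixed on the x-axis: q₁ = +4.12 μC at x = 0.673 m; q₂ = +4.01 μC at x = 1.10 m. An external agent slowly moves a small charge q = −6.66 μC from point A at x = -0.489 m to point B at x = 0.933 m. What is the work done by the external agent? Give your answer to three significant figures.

For quasistatic motion the external work equals the change in potential energy: W_ext = qΔV = q(V_B − V_A).
At A: distances to the source charges are 1.16 m, 1.59 m; V_A = Σ kqᵢ/rᵢ = 5.46×10⁴ V.
At B: distances to the source charges are 0.260 m, 0.167 m; V_B = Σ kqᵢ/rᵢ = 3.58×10⁵ V.
ΔV = V_B − V_A = 3.04×10⁵ V.
W_ext = qΔV = (-6.66×10⁻⁶ C)(3.04×10⁵ V) = -2.02 J.

-2.02 J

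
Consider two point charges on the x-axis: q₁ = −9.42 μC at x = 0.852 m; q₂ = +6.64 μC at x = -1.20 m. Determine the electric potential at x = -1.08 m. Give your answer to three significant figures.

Electric potential is a scalar, so the contributions from each charge add algebraically: V = Σ kqᵢ/rᵢ.
Distances from the field point to each charge: r₁ = 1.93 m, r₂ = 0.120 m.
V = k[(-9.42×10⁻⁶)/(1.93) + (6.64×10⁻⁶)/(0.120)] = 4.54×10⁵ V.

4.54×10⁵ V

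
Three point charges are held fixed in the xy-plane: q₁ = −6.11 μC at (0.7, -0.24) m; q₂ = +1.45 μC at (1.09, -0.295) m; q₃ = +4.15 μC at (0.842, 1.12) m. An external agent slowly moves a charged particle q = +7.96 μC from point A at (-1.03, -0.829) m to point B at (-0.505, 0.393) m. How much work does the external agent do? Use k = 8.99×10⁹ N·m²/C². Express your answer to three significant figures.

0.0144 J

For quasistatic motion the external work equals the change in potential energy: W_ext = qΔV = q(V_B − V_A).
At A: distances to the source charges are 1.83 m, 2.19 m, 2.70 m; V_A = Σ kqᵢ/rᵢ = -1.03×10⁴ V.
At B: distances to the source charges are 1.36 m, 1.74 m, 1.53 m; V_B = Σ kqᵢ/rᵢ = -8480 V.
ΔV = V_B − V_A = 1810 V.
W_ext = qΔV = (7.96×10⁻⁶ C)(1810 V) = 0.0144 J.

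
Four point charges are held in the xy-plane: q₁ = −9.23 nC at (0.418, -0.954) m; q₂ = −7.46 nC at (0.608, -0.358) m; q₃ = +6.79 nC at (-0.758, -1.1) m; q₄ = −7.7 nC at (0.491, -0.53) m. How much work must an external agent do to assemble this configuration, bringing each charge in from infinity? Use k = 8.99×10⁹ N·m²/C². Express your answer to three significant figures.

The work to assemble the configuration equals its total potential energy, U = Σ kqᵢqⱼ/rᵢⱼ over all pairs.
Pair separations: r₁₂ = 0.626 m, r₁₃ = 1.19 m, r₁₄ = 0.430 m, r₂₃ = 1.55 m, r₂₄ = 0.208 m, r₃₄ = 1.37 m.
Summing all 6 pair terms gives U = 3.85×10⁻⁶ J.

3.85×10⁻⁶ J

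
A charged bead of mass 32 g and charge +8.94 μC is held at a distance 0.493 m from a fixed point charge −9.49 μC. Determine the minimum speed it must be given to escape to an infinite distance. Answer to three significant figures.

9.83 m/s

To just escape, total mechanical energy must reach zero at infinity: ½mv²_min + U = 0, so ½mv²_min = −U = |kQq|/r.
|U| = |kQq|/r = (8.99×10⁹ N·m²/C²)(9.49×10⁻⁶)(8.94×10⁻⁶)/(0.493) = 1.55 J.
v_min = √(2|U|/m) = √(2·1.55/0.0320) = 9.83 m/s.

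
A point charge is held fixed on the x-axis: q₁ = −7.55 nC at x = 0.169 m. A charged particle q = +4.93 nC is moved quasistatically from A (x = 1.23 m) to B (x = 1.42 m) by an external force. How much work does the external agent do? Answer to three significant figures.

For quasistatic motion the external work equals the change in potential energy: W_ext = qΔV = q(V_B − V_A).
At A: distance to the source charge is 1.06 m; V_A = kq₁/r = -64.0 V.
At B: distance to the source charge is 1.25 m; V_B = kq₁/r = -54.3 V.
ΔV = V_B − V_A = 9.72 V.
W_ext = qΔV = (4.93×10⁻⁹ C)(9.72 V) = 4.79×10⁻⁸ J.

4.79×10⁻⁸ J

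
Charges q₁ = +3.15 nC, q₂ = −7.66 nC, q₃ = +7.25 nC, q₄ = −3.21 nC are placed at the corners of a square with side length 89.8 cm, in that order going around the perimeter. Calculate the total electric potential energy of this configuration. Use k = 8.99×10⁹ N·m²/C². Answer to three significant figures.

-7.96×10⁻⁷ J

The assembly work is the sum of pairwise potential energies, U = Σ_{i<j} kqᵢqⱼ/rᵢⱼ.
The four side pairs have separation 0.898 m and the two diagonal pairs 1.27 m.
Summing all 6 pair terms gives U = -7.96×10⁻⁷ J.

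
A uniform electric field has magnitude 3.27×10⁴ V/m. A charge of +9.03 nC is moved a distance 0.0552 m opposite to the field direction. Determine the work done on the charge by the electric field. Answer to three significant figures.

The potential change for a displacement 0.0552 m opposite to the field direction is ΔV = +Ed = 1810 V.
W_field = −qΔV = -1.63×10⁻⁵ J.

-1.63×10⁻⁵ J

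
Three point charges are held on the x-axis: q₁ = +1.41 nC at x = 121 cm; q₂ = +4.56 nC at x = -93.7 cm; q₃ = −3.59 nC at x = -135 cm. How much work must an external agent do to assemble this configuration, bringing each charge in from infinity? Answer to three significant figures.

The assembly work is the sum of pairwise potential energies, U = Σ_{i<j} kqᵢqⱼ/rᵢⱼ.
Pair separations: r₁₂ = 2.15 m, r₁₃ = 2.56 m, r₂₃ = 0.413 m.
U = (2.69×10⁻⁸) + (-1.78×10⁻⁸) + (-3.56×10⁻⁷) = -3.47×10⁻⁷ J.

-3.47×10⁻⁷ J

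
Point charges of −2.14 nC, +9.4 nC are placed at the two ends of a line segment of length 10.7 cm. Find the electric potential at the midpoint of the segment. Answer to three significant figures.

Electric potential is a scalar, so the contributions from each charge add algebraically: V = Σ kqᵢ/rᵢ.
Each charge is 0.0535 m from the midpoint.
V = k[(-2.14×10⁻⁹)/(0.0535) + (9.40×10⁻⁹)/(0.0535)] = 1220 V.

1220 V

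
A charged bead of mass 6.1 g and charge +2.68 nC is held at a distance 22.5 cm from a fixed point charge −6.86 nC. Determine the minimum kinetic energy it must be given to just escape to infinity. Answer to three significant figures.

To just escape, total mechanical energy must reach zero at infinity: ½mv²_min + U = 0, so ½mv²_min = −U = |kQq|/r.
|U| = |kQq|/r = (8.99×10⁹ N·m²/C²)(6.86×10⁻⁹)(2.68×10⁻⁹)/(0.225) = 7.35×10⁻⁷ J.

7.35×10⁻⁷ J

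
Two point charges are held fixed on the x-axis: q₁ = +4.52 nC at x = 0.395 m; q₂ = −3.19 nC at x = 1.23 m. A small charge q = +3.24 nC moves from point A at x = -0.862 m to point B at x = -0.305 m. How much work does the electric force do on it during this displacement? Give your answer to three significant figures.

The work done by the electric force is W_field = −ΔU = −q(V_B − V_A) = q(V_A − V_B).
At A: distances to the source charges are 1.26 m, 2.09 m; V_A = Σ kqᵢ/rᵢ = 18.6 V.
At B: distances to the source charges are 0.700 m, 1.53 m; V_B = Σ kqᵢ/rᵢ = 39.4 V.
ΔV = V_B − V_A = 20.7 V.
W_field = −qΔV = −(3.24×10⁻⁹ C)(20.7 V) = -6.72×10⁻⁸ J.

-6.72×10⁻⁸ J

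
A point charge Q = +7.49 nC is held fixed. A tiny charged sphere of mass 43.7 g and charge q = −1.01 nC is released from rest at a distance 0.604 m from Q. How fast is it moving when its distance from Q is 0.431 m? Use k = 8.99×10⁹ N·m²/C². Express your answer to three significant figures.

Only the electrostatic force acts, so mechanical energy is conserved: ½mv² = U₁ − U₂ = kQq(1/r₁ − 1/r₂).
U₁ − U₂ = (8.99×10⁹ N·m²/C²)(7.49×10⁻⁹ C)(-1.01×10⁻⁹ C)(1/0.604 − 1/0.431) = 4.52×10⁻⁸ J.
v = √(2·4.52×10⁻⁸/0.0437) = 1.44×10⁻³ m/s.

1.44×10⁻³ m/s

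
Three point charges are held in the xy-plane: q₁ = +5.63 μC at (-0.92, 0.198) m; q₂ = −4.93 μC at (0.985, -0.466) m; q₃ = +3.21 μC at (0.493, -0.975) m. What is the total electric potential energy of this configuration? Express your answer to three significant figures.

The work to assemble the configuration equals its total potential energy, U = Σ kqᵢqⱼ/rᵢⱼ over all pairs.
Pair separations: r₁₂ = 2.02 m, r₁₃ = 1.84 m, r₂₃ = 0.708 m.
U = (-0.124) + (0.0885) + (-0.201) = -0.236 J.

-0.236 J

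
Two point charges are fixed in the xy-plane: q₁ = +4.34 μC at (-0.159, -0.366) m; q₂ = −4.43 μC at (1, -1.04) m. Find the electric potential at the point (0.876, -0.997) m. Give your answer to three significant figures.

-2.71×10⁵ V

Electric potential is a scalar, so the contributions from each charge add algebraically: V = Σ kqᵢ/rᵢ.
Distances from the field point to each charge: r₁ = 1.21 m, r₂ = 0.131 m.
V = k[(4.34×10⁻⁶)/(1.21) + (-4.43×10⁻⁶)/(0.131)] = -2.71×10⁵ V.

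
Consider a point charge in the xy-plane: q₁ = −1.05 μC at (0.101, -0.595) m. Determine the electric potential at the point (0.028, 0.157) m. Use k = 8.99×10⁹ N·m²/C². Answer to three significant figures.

The total potential is the scalar sum of each charge's contribution, V = Σ kqᵢ/rᵢ.
Distances from the field point to each charge: r₁ = 0.756 m.
V = k[(-1.05×10⁻⁶)/(0.756)] = -1.25×10⁴ V.

-1.25×10⁴ V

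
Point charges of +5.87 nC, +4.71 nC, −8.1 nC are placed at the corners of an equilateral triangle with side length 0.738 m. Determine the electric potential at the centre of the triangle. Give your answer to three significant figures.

The total potential is the scalar sum of each charge's contribution, V = Σ kqᵢ/rᵢ.
The distance from each vertex to the centroid is a/√3 = 0.426 m.
V = k[(5.87×10⁻⁹)/(0.426) + (4.71×10⁻⁹)/(0.426) + (-8.10×10⁻⁹)/(0.426)] = 52.3 V.

52.3 V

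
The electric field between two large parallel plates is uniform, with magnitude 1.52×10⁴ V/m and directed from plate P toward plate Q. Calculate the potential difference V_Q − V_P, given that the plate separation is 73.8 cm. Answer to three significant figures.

In a uniform field, potential decreases in the direction of E: ΔV = −E·d for a displacement d parallel to E.
Going from P to Q is a displacement of 73.8 cm along the field, so V_Q − V_P = −Ed = -1.12×10⁴ V.

-1.12×10⁴ V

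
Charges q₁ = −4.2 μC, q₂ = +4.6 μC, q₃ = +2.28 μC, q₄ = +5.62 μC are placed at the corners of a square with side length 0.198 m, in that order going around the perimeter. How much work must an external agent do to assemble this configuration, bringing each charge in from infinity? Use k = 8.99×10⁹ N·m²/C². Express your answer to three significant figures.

The work to assemble the configuration equals its total potential energy, U = Σ kqᵢqⱼ/rᵢⱼ over all pairs.
The four side pairs have separation 0.198 m and the two diagonal pairs 0.280 m.
Summing all 6 pair terms gives U = -0.368 J.

-0.368 J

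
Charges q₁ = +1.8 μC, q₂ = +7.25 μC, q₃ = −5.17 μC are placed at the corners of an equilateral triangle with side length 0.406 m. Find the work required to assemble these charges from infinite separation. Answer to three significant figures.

The work to assemble the configuration equals its total potential energy, U = Σ kqᵢqⱼ/rᵢⱼ over all pairs.
All three pair separations equal the side length, 0.406 m.
U = (0.289) + (-0.206) + (-0.830) = -0.747 J.

-0.747 J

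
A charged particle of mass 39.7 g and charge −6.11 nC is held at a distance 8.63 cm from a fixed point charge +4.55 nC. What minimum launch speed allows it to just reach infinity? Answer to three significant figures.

To just escape, total mechanical energy must reach zero at infinity: ½mv²_min + U = 0, so ½mv²_min = −U = |kQq|/r.
|U| = |kQq|/r = (8.99×10⁹ N·m²/C²)(4.55×10⁻⁹)(6.11×10⁻⁹)/(0.0863) = 2.90×10⁻⁶ J.
v_min = √(2|U|/m) = √(2·2.90×10⁻⁶/0.0397) = 0.0121 m/s.

0.0121 m/s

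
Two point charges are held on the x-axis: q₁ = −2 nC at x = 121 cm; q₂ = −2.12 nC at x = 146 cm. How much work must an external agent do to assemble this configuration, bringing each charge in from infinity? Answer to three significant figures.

The work to assemble the configuration equals its total potential energy, U = Σ kqᵢqⱼ/rᵢⱼ over all pairs.
Pair separations: r₁₂ = 0.250 m.
U = (1.52×10⁻⁷) = 1.52×10⁻⁷ J.

1.52×10⁻⁷ J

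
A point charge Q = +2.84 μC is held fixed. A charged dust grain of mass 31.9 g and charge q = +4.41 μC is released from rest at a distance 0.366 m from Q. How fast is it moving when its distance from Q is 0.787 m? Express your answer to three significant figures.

Only the electrostatic force acts, so mechanical energy is conserved: ½mv² = U₁ − U₂ = kQq(1/r₁ − 1/r₂).
U₁ − U₂ = (8.99×10⁹ N·m²/C²)(2.84×10⁻⁶ C)(4.41×10⁻⁶ C)(1/0.366 − 1/0.787) = 0.165 J.
v = √(2·0.165/0.0319) = 3.21 m/s.

3.21 m/s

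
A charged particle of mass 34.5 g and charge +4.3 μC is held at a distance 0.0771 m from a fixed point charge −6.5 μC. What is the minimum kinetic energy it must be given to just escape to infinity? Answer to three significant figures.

3.26 J

To just escape, total mechanical energy must reach zero at infinity: ½mv²_min + U = 0, so ½mv²_min = −U = |kQq|/r.
|U| = |kQq|/r = (8.99×10⁹ N·m²/C²)(6.50×10⁻⁶)(4.30×10⁻⁶)/(0.0771) = 3.26 J.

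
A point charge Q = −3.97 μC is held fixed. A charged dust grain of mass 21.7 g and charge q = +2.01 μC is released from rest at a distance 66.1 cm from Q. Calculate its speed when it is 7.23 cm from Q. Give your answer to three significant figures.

9.02 m/s

Only the electrostatic force acts, so mechanical energy is conserved: ½mv² = U₁ − U₂ = kQq(1/r₁ − 1/r₂).
U₁ − U₂ = (8.99×10⁹ N·m²/C²)(-3.97×10⁻⁶ C)(2.01×10⁻⁶ C)(1/0.661 − 1/0.0723) = 0.884 J.
v = √(2·0.884/0.0217) = 9.02 m/s.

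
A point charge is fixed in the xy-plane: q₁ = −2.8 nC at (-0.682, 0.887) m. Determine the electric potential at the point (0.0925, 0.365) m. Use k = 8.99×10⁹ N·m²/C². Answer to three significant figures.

The total potential is the scalar sum of each charge's contribution, V = Σ kqᵢ/rᵢ.
Distances from the field point to each charge: r₁ = 0.934 m.
V = k[(-2.80×10⁻⁹)/(0.934)] = -27.0 V.

-27.0 V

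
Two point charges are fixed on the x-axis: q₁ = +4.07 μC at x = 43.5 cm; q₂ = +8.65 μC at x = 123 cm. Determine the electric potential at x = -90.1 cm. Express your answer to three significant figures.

Electric potential is a scalar, so the contributions from each charge add algebraically: V = Σ kqᵢ/rᵢ.
Distances from the field point to each charge: r₁ = 1.34 m, r₂ = 2.13 m.
V = k[(4.07×10⁻⁶)/(1.34) + (8.65×10⁻⁶)/(2.13)] = 6.39×10⁴ V.

6.39×10⁴ V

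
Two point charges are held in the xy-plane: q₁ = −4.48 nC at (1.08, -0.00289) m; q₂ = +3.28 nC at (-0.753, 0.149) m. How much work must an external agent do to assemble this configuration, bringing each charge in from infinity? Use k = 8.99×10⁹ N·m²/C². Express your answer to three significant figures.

-7.18×10⁻⁸ J

The assembly work is the sum of pairwise potential energies, U = Σ_{i<j} kqᵢqⱼ/rᵢⱼ.
Pair separations: r₁₂ = 1.84 m.
U = (-7.18×10⁻⁸) = -7.18×10⁻⁸ J.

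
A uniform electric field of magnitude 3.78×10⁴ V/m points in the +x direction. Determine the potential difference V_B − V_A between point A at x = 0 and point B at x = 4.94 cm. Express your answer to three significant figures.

In a uniform field, potential decreases in the direction of E: V_B − V_A = −E·Δx.
V_B − V_A = −(3.78×10⁴ V/m)(0.0494 m) = -1870 V.

-1870 V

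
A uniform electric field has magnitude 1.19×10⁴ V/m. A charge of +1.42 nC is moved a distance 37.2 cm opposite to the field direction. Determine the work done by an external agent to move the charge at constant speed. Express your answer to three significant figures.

6.29×10⁻⁶ J

The potential change for a displacement 37.2 cm opposite to the field direction is ΔV = +Ed = 4430 V.
W_ext = qΔV = 6.29×10⁻⁶ J.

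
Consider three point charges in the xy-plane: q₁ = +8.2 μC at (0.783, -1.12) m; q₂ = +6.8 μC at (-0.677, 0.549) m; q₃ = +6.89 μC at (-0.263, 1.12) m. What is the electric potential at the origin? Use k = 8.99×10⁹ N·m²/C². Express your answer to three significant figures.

Electric potential is a scalar, so the contributions from each charge add algebraically: V = Σ kqᵢ/rᵢ.
Distances from the field point to each charge: r₁ = 1.37 m, r₂ = 0.872 m, r₃ = 1.15 m.
V = k[(8.20×10⁻⁶)/(1.37) + (6.80×10⁻⁶)/(0.872) + (6.89×10⁻⁶)/(1.15)] = 1.78×10⁵ V.

1.78×10⁵ V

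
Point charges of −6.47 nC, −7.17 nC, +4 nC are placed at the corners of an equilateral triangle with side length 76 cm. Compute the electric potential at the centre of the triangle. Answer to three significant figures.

The total potential is the scalar sum of each charge's contribution, V = Σ kqᵢ/rᵢ.
The distance from each vertex to the centroid is a/√3 = 0.439 m.
V = k[(-6.47×10⁻⁹)/(0.439) + (-7.17×10⁻⁹)/(0.439) + (4.00×10⁻⁹)/(0.439)] = -198 V.

-198 V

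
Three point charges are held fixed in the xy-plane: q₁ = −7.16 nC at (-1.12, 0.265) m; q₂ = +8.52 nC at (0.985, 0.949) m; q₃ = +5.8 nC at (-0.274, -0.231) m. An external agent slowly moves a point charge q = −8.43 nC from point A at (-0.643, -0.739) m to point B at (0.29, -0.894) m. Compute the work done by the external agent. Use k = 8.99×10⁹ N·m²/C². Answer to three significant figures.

For quasistatic motion the external work equals the change in potential energy: W_ext = qΔV = q(V_B − V_A).
At A: distances to the source charges are 1.11 m, 2.35 m, 0.628 m; V_A = Σ kqᵢ/rᵢ = 57.8 V.
At B: distances to the source charges are 1.83 m, 1.97 m, 0.870 m; V_B = Σ kqᵢ/rᵢ = 63.5 V.
ΔV = V_B − V_A = 5.73 V.
W_ext = qΔV = (-8.43×10⁻⁹ C)(5.73 V) = -4.83×10⁻⁸ J.

-4.83×10⁻⁸ J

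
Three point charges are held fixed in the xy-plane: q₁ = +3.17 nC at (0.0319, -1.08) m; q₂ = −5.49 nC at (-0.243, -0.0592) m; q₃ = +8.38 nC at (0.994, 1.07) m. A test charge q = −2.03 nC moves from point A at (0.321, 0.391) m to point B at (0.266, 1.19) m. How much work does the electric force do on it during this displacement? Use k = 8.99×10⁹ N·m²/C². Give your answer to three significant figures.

9.86×10⁻⁸ J

The work done by the electric force is W_field = −ΔU = −q(V_B − V_A) = q(V_A − V_B).
At A: distances to the source charges are 1.50 m, 0.722 m, 0.956 m; V_A = Σ kqᵢ/rᵢ = 29.4 V.
At B: distances to the source charges are 2.28 m, 1.35 m, 0.738 m; V_B = Σ kqᵢ/rᵢ = 78.0 V.
ΔV = V_B − V_A = 48.6 V.
W_field = −qΔV = −(-2.03×10⁻⁹ C)(48.6 V) = 9.86×10⁻⁸ J.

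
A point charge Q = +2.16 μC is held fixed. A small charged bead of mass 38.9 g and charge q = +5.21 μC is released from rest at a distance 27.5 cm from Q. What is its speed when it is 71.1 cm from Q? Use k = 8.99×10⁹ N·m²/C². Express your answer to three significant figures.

Only the electrostatic force acts, so mechanical energy is conserved: ½mv² = U₁ − U₂ = kQq(1/r₁ − 1/r₂).
U₁ − U₂ = (8.99×10⁹ N·m²/C²)(2.16×10⁻⁶ C)(5.21×10⁻⁶ C)(1/0.275 − 1/0.711) = 0.226 J.
v = √(2·0.226/0.0389) = 3.41 m/s.

3.41 m/s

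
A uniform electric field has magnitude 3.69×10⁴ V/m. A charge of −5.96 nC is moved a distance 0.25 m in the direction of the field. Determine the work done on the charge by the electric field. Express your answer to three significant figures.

The potential change for a displacement 0.25 m in the direction of the field is ΔV = −Ed = -9220 V.
W_field = −qΔV = -5.50×10⁻⁵ J.

-5.50×10⁻⁵ J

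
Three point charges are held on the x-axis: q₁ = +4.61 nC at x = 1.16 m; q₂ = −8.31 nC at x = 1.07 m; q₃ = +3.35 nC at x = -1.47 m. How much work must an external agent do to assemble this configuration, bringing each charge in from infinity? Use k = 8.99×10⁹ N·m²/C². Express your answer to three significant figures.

-3.87×10⁻⁶ J

The work to assemble the configuration equals its total potential energy, U = Σ kqᵢqⱼ/rᵢⱼ over all pairs.
Pair separations: r₁₂ = 0.0900 m, r₁₃ = 2.63 m, r₂₃ = 2.54 m.
U = (-3.83×10⁻⁶) + (5.28×10⁻⁸) + (-9.85×10⁻⁸) = -3.87×10⁻⁶ J.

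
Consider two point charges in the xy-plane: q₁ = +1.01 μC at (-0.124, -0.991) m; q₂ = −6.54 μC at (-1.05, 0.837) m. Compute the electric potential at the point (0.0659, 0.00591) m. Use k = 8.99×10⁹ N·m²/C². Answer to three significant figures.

-3.33×10⁴ V

Electric potential is a scalar, so the contributions from each charge add algebraically: V = Σ kqᵢ/rᵢ.
Distances from the field point to each charge: r₁ = 1.01 m, r₂ = 1.39 m.
V = k[(1.01×10⁻⁶)/(1.01) + (-6.54×10⁻⁶)/(1.39)] = -3.33×10⁴ V.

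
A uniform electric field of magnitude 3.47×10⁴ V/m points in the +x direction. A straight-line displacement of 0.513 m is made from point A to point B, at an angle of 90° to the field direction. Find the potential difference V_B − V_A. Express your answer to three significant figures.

0 V

Only the component of displacement along E changes the potential: ΔV = −E·d·cosθ.
ΔV = −(3.47×10⁴ V/m)(0.513 m)cos90° = 0 V.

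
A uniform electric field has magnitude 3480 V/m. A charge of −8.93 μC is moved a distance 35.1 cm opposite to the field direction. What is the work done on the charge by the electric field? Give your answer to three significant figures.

The potential change for a displacement 35.1 cm opposite to the field direction is ΔV = +Ed = 1220 V.
W_field = −qΔV = 0.0109 J.

0.0109 J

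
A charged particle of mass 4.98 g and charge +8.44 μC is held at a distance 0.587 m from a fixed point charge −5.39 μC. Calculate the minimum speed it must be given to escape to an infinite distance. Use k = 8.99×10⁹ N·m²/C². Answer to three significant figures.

16.7 m/s

To just escape, total mechanical energy must reach zero at infinity: ½mv²_min + U = 0, so ½mv²_min = −U = |kQq|/r.
|U| = |kQq|/r = (8.99×10⁹ N·m²/C²)(5.39×10⁻⁶)(8.44×10⁻⁶)/(0.587) = 0.697 J.
v_min = √(2|U|/m) = √(2·0.697/4.98×10⁻³) = 16.7 m/s.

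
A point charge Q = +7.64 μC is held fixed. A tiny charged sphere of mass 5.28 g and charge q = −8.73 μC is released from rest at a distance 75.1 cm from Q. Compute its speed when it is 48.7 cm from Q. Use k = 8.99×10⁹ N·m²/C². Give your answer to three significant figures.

12.8 m/s

Only the electrostatic force acts, so mechanical energy is conserved: ½mv² = U₁ − U₂ = kQq(1/r₁ − 1/r₂).
U₁ − U₂ = (8.99×10⁹ N·m²/C²)(7.64×10⁻⁶ C)(-8.73×10⁻⁶ C)(1/0.751 − 1/0.487) = 0.433 J.
v = √(2·0.433/5.28×10⁻³) = 12.8 m/s.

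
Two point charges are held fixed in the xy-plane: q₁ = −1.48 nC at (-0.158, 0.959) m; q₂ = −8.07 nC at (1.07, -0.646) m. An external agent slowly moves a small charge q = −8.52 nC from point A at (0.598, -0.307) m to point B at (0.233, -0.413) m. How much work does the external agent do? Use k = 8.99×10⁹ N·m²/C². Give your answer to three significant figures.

-3.50×10⁻⁷ J

For quasistatic motion the external work equals the change in potential energy: W_ext = qΔV = q(V_B − V_A).
At A: distances to the source charges are 1.47 m, 0.581 m; V_A = Σ kqᵢ/rᵢ = -134 V.
At B: distances to the source charges are 1.43 m, 0.869 m; V_B = Σ kqᵢ/rᵢ = -92.8 V.
ΔV = V_B − V_A = 41.0 V.
W_ext = qΔV = (-8.52×10⁻⁹ C)(41.0 V) = -3.50×10⁻⁷ J.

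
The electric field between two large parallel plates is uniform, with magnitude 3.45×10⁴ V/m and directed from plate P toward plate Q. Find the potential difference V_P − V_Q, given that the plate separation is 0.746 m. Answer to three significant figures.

In a uniform field, potential decreases in the direction of E: ΔV = −E·d for a displacement d parallel to E.
Going from Q to P is a displacement of 0.746 m opposite to the field, so V_P − V_Q = +Ed = 2.57×10⁴ V.

2.57×10⁴ V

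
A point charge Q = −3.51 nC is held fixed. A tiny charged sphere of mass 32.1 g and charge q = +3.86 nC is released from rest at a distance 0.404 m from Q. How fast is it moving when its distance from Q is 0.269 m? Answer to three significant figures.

3.07×10⁻³ m/s

Only the electrostatic force acts, so mechanical energy is conserved: ½mv² = U₁ − U₂ = kQq(1/r₁ − 1/r₂).
U₁ − U₂ = (8.99×10⁹ N·m²/C²)(-3.51×10⁻⁹ C)(3.86×10⁻⁹ C)(1/0.404 − 1/0.269) = 1.51×10⁻⁷ J.
v = √(2·1.51×10⁻⁷/0.0321) = 3.07×10⁻³ m/s.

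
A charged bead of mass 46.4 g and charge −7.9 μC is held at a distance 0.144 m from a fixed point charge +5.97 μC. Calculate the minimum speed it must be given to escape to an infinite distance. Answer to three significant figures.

To just escape, total mechanical energy must reach zero at infinity: ½mv²_min + U = 0, so ½mv²_min = −U = |kQq|/r.
|U| = |kQq|/r = (8.99×10⁹ N·m²/C²)(5.97×10⁻⁶)(7.90×10⁻⁶)/(0.144) = 2.94 J.
v_min = √(2|U|/m) = √(2·2.94/0.0464) = 11.3 m/s.

11.3 m/s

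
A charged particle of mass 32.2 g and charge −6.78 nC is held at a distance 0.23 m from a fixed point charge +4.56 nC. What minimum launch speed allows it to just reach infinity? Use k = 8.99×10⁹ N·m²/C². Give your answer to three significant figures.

To just escape, total mechanical energy must reach zero at infinity: ½mv²_min + U = 0, so ½mv²_min = −U = |kQq|/r.
|U| = |kQq|/r = (8.99×10⁹ N·m²/C²)(4.56×10⁻⁹)(6.78×10⁻⁹)/(0.230) = 1.21×10⁻⁶ J.
v_min = √(2|U|/m) = √(2·1.21×10⁻⁶/0.0322) = 8.66×10⁻³ m/s.

8.66×10⁻³ m/s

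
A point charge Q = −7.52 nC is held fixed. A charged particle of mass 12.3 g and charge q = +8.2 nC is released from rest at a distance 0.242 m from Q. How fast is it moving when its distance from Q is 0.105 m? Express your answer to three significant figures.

Only the electrostatic force acts, so mechanical energy is conserved: ½mv² = U₁ − U₂ = kQq(1/r₁ − 1/r₂).
U₁ − U₂ = (8.99×10⁹ N·m²/C²)(-7.52×10⁻⁹ C)(8.20×10⁻⁹ C)(1/0.242 − 1/0.105) = 2.99×10⁻⁶ J.
v = √(2·2.99×10⁻⁶/0.0123) = 0.0220 m/s.

0.0220 m/s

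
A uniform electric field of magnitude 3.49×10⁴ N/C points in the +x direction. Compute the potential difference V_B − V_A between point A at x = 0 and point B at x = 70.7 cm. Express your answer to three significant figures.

-2.47×10⁴ V

In a uniform field, potential decreases in the direction of E: V_B − V_A = −E·Δx.
V_B − V_A = −(3.49×10⁴ V/m)(0.707 m) = -2.47×10⁴ V.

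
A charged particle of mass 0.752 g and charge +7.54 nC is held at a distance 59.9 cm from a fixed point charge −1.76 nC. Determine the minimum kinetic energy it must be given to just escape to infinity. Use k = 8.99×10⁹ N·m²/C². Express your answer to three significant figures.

1.99×10⁻⁷ J

To just escape, total mechanical energy must reach zero at infinity: ½mv²_min + U = 0, so ½mv²_min = −U = |kQq|/r.
|U| = |kQq|/r = (8.99×10⁹ N·m²/C²)(1.76×10⁻⁹)(7.54×10⁻⁹)/(0.599) = 1.99×10⁻⁷ J.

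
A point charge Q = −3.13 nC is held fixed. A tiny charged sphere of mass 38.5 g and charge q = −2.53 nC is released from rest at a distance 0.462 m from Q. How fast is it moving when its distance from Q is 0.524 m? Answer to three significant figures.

Only the electrostatic force acts, so mechanical energy is conserved: ½mv² = U₁ − U₂ = kQq(1/r₁ − 1/r₂).
U₁ − U₂ = (8.99×10⁹ N·m²/C²)(-3.13×10⁻⁹ C)(-2.53×10⁻⁹ C)(1/0.462 − 1/0.524) = 1.82×10⁻⁸ J.
v = √(2·1.82×10⁻⁸/0.0385) = 9.73×10⁻⁴ m/s.

9.73×10⁻⁴ m/s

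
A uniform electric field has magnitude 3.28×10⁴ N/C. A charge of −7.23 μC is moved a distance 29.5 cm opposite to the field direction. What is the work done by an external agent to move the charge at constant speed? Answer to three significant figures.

The potential change for a displacement 29.5 cm opposite to the field direction is ΔV = +Ed = 9680 V.
W_ext = qΔV = -0.0700 J.

-0.0700 J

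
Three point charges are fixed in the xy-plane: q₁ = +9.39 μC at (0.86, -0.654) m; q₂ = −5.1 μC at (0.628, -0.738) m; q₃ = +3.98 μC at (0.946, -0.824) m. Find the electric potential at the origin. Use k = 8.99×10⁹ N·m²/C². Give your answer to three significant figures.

The total potential is the scalar sum of each charge's contribution, V = Σ kqᵢ/rᵢ.
Distances from the field point to each charge: r₁ = 1.08 m, r₂ = 0.969 m, r₃ = 1.25 m.
V = k[(9.39×10⁻⁶)/(1.08) + (-5.10×10⁻⁶)/(0.969) + (3.98×10⁻⁶)/(1.25)] = 5.93×10⁴ V.

5.93×10⁴ V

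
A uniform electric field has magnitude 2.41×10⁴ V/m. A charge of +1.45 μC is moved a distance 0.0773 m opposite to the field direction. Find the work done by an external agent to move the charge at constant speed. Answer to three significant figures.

The potential change for a displacement 0.0773 m opposite to the field direction is ΔV = +Ed = 1860 V.
W_ext = qΔV = 2.70×10⁻³ J.

2.70×10⁻³ J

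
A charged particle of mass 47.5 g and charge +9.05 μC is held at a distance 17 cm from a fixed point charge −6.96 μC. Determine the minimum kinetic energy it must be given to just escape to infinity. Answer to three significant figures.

3.33 J

To just escape, total mechanical energy must reach zero at infinity: ½mv²_min + U = 0, so ½mv²_min = −U = |kQq|/r.
|U| = |kQq|/r = (8.99×10⁹ N·m²/C²)(6.96×10⁻⁶)(9.05×10⁻⁶)/(0.170) = 3.33 J.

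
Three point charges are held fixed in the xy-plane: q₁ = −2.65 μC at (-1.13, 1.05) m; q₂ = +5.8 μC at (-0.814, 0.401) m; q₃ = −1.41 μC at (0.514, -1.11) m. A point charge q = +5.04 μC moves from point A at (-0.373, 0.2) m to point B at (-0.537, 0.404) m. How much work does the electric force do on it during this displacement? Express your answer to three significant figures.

The work done by the electric force is W_field = −ΔU = −q(V_B − V_A) = q(V_A − V_B).
At A: distances to the source charges are 1.14 m, 0.485 m, 1.58 m; V_A = Σ kqᵢ/rᵢ = 7.86×10⁴ V.
At B: distances to the source charges are 0.877 m, 0.277 m, 1.84 m; V_B = Σ kqᵢ/rᵢ = 1.54×10⁵ V.
ΔV = V_B − V_A = 7.55×10⁴ V.
W_field = −qΔV = −(5.04×10⁻⁶ C)(7.55×10⁴ V) = -0.381 J.

-0.381 J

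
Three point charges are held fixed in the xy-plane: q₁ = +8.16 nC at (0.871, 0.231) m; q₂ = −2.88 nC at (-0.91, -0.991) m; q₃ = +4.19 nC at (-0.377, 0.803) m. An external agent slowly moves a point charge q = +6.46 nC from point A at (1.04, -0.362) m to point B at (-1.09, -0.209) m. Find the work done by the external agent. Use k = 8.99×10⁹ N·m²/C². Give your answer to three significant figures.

-5.96×10⁻⁷ J

For quasistatic motion the external work equals the change in potential energy: W_ext = qΔV = q(V_B − V_A).
At A: distances to the source charges are 0.617 m, 2.05 m, 1.83 m; V_A = Σ kqᵢ/rᵢ = 127 V.
At B: distances to the source charges are 2.01 m, 0.802 m, 1.24 m; V_B = Σ kqᵢ/rᵢ = 34.7 V.
ΔV = V_B − V_A = -92.2 V.
W_ext = qΔV = (6.46×10⁻⁹ C)(-92.2 V) = -5.96×10⁻⁷ J.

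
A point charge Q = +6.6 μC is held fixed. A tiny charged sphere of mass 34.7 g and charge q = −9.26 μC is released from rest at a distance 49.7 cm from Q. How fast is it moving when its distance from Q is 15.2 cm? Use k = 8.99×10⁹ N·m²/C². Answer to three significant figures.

Only the electrostatic force acts, so mechanical energy is conserved: ½mv² = U₁ − U₂ = kQq(1/r₁ − 1/r₂).
U₁ − U₂ = (8.99×10⁹ N·m²/C²)(6.60×10⁻⁶ C)(-9.26×10⁻⁶ C)(1/0.497 − 1/0.152) = 2.51 J.
v = √(2·2.51/0.0347) = 12.0 m/s.

12.0 m/s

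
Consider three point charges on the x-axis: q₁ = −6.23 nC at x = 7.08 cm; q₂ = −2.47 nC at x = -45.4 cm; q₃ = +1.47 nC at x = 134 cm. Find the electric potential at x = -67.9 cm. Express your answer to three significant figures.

Electric potential is a scalar, so the contributions from each charge add algebraically: V = Σ kqᵢ/rᵢ.
Distances from the field point to each charge: r₁ = 0.750 m, r₂ = 0.225 m, r₃ = 2.02 m.
V = k[(-6.23×10⁻⁹)/(0.750) + (-2.47×10⁻⁹)/(0.225) + (1.47×10⁻⁹)/(2.02)] = -167 V.

-167 V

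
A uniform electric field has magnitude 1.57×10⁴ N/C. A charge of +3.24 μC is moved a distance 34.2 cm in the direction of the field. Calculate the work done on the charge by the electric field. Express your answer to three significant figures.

The potential change for a displacement 34.2 cm in the direction of the field is ΔV = −Ed = -5370 V.
W_field = −qΔV = 0.0174 J.

0.0174 J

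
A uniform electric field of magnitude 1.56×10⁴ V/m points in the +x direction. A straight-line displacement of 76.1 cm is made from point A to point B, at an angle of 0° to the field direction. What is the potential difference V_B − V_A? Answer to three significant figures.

Only the component of displacement along E changes the potential: ΔV = −E·d·cosθ.
ΔV = −(1.56×10⁴ V/m)(0.761 m)cos0° = -1.19×10⁴ V.

-1.19×10⁴ V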